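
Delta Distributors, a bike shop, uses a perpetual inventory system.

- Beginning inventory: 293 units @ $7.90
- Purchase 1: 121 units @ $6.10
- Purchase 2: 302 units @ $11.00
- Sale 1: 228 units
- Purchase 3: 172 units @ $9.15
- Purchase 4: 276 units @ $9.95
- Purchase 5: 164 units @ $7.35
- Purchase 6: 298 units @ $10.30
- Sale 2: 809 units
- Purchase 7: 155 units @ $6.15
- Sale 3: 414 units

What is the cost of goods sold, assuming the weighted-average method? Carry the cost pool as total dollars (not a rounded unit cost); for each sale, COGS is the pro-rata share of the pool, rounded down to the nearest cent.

COGS = $13,081.95

After Beginning: 293 on hand, pool $2,314.70 (≈ $7.9000 each)
After Purchase 1: 414 on hand, pool $3,052.80 (≈ $7.3739 each)
After Purchase 2: 716 on hand, pool $6,374.80 (≈ $8.9034 each)
Sale 1, sell 228: 228/716 × $6,374.80 → $2,029.96
After Purchase 3: 660 on hand, pool $5,918.64 (≈ $8.9676 each)
After Purchase 4: 936 on hand, pool $8,664.84 (≈ $9.2573 each)
After Purchase 5: 1100 on hand, pool $9,870.24 (≈ $8.9729 each)
After Purchase 6: 1398 on hand, pool $12,939.64 (≈ $9.2558 each)
Sale 2, sell 809: 809/1398 × $12,939.64 → $7,487.96
After Purchase 7: 744 on hand, pool $6,404.93 (≈ $8.6088 each)
Sale 3, sell 414: 414/744 × $6,404.93 → $3,564.03
Total COGS = $2,029.96 + $7,487.96 + $3,564.03 = $13,081.95
Ending inventory (cost pool remaining) = $2,840.90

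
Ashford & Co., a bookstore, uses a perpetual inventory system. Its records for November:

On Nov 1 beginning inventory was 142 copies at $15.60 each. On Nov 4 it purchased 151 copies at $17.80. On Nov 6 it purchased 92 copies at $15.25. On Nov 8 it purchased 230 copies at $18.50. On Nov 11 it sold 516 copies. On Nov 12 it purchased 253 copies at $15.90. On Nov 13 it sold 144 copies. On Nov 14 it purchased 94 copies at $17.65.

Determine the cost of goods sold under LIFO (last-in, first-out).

COGS = $11,306.20

Nov 11, 516 sold [LIFO — newest first]: 230 @ $18.50 + 92 @ $15.25 + 151 @ $17.80 + 43 @ $15.60 = $9,016.60
Nov 13, 144 sold [LIFO — newest first]: 144 @ $15.90 = $2,289.60
Total COGS = $9,016.60 + $2,289.60 = $11,306.20
Ending inventory: 99 @ $15.60 + 109 @ $15.90 + 94 @ $17.65 = $4,936.60
Check: goods available $16,242.80 = COGS $11,306.20 + ending $4,936.60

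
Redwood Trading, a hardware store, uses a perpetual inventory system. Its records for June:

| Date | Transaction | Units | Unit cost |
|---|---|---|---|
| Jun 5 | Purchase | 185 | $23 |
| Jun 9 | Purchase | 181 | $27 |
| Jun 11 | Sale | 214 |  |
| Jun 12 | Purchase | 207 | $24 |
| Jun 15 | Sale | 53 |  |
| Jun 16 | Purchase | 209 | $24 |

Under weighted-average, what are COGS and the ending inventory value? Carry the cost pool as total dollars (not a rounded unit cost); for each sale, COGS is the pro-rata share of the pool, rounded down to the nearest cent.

COGS = $6,639.26; ending inventory = $12,486.74

After Jun 5: 185 on hand, pool $4,255.00 (≈ $23.0000 each)
After Jun 9: 366 on hand, pool $9,142.00 (≈ $24.9781 each)
Jun 11, sell 214: 214/366 × $9,142.00 → $5,345.32
After Jun 12: 359 on hand, pool $8,764.68 (≈ $24.4142 each)
Jun 15, sell 53: 53/359 × $8,764.68 → $1,293.94
After Jun 16: 515 on hand, pool $12,486.74 (≈ $24.2461 each)
Total COGS = $5,345.32 + $1,293.94 = $6,639.26
Ending inventory (cost pool remaining) = $12,486.74
Check: goods available $19,126.00 = COGS $6,639.26 + ending $12,486.74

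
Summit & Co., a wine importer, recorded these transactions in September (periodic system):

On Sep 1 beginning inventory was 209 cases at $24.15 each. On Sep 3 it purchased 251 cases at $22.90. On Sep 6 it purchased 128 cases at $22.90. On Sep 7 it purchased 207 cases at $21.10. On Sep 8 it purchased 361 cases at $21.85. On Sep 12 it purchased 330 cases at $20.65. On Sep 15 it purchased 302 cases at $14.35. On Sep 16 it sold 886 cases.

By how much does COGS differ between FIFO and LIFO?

FIFO COGS: 209 @ $24.15 + 251 @ $22.90 + 128 @ $22.90 + 207 @ $21.10 + 91 @ $21.85 = $20,082.50
LIFO COGS: 302 @ $14.35 + 330 @ $20.65 + 254 @ $21.85 = $16,698.10
Difference = |$20,082.50 − $16,698.10| = $3,384.40

$3,384.40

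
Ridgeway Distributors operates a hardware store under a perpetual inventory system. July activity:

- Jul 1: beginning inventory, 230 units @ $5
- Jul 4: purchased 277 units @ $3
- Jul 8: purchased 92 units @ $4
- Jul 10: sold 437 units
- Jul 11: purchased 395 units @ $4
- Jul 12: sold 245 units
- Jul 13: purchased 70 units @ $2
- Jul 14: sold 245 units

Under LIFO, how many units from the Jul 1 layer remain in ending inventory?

Jul 10, 437 sold [LIFO — newest first]: 92 @ $4 + 277 @ $3 + 68 @ $5 = $1,539
Jul 12, 245 sold [LIFO — newest first]: 245 @ $4 = $980
Jul 14, 245 sold [LIFO — newest first]: 70 @ $2 + 150 @ $4 + 25 @ $5 = $865
Total COGS = $1,539 + $980 + $865 = $3,384
Ending inventory: 137 @ $5 = $685

137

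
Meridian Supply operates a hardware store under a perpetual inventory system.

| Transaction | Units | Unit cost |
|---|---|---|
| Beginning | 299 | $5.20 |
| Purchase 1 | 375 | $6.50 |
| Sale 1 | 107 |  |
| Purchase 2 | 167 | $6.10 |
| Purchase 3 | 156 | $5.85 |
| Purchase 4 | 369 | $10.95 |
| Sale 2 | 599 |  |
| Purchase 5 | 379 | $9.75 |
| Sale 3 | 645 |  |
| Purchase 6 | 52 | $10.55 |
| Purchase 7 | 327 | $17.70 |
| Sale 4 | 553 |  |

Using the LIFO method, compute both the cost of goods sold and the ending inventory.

Sale 1 (107) [LIFO — newest first]: 107 @ $6.50 = $695.50
Sale 2 (599) [LIFO — newest first]: 369 @ $10.95 + 156 @ $5.85 + 74 @ $6.10 = $5,404.55
Sale 3 (645) [LIFO — newest first]: 379 @ $9.75 + 93 @ $6.10 + 173 @ $6.50 = $5,387.05
Sale 4 (553) [LIFO — newest first]: 327 @ $17.70 + 52 @ $10.55 + 95 @ $6.50 + 79 @ $5.20 = $7,364.80
Total COGS = $695.50 + $5,404.55 + $5,387.05 + $7,364.80 = $18,851.90
Ending inventory: 220 @ $5.20 = $1,144.00
Check: goods available $19,995.90 = COGS $18,851.90 + ending $1,144.00

COGS = $18,851.90; ending inventory = $1,144.00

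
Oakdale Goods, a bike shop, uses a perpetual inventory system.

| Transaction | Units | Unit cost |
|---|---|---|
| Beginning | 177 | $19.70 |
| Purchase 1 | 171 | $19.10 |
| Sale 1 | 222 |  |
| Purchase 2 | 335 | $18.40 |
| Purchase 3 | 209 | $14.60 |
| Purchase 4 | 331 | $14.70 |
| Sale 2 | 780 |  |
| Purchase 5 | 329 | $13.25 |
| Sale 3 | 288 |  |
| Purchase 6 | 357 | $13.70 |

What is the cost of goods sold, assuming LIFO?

COGS = $20,419.90

Sale 1 (222) [LIFO — newest first]: 171 @ $19.10 + 51 @ $19.70 = $4,270.80
Sale 2 (780) [LIFO — newest first]: 331 @ $14.70 + 209 @ $14.60 + 240 @ $18.40 = $12,333.10
Sale 3 (288) [LIFO — newest first]: 288 @ $13.25 = $3,816.00
Total COGS = $4,270.80 + $12,333.10 + $3,816.00 = $20,419.90
Ending inventory: 126 @ $19.70 + 95 @ $18.40 + 41 @ $13.25 + 357 @ $13.70 = $9,664.35
Check: goods available $30,084.25 = COGS $20,419.90 + ending $9,664.35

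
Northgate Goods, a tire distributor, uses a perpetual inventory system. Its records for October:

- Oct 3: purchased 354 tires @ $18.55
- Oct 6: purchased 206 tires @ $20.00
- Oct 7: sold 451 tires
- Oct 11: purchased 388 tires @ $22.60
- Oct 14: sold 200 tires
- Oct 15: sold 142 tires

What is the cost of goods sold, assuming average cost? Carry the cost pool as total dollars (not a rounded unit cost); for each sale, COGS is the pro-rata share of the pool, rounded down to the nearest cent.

After Oct 3: 354 on hand, pool $6,566.70 (≈ $18.5500 each)
After Oct 6: 560 on hand, pool $10,686.70 (≈ $19.0834 each)
Oct 7, sell 451: 451/560 × $10,686.70 → $8,606.61
After Oct 11: 497 on hand, pool $10,848.89 (≈ $21.8288 each)
Oct 14, sell 200: 200/497 × $10,848.89 → $4,365.75
Oct 15, sell 142: 142/297 × $6,483.14 → $3,099.68
Total COGS = $8,606.61 + $4,365.75 + $3,099.68 = $16,072.04
Ending inventory (cost pool remaining) = $3,383.46

COGS = $16,072.04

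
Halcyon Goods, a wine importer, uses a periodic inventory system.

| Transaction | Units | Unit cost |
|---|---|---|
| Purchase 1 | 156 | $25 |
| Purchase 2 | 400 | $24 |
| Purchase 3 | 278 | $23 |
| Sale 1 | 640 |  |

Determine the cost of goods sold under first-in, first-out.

COGS = $15,432

Sale 1 (640) [FIFO — oldest first]: 156 @ $25 + 400 @ $24 + 84 @ $23 = $15,432
Ending inventory: 194 @ $23 = $4,462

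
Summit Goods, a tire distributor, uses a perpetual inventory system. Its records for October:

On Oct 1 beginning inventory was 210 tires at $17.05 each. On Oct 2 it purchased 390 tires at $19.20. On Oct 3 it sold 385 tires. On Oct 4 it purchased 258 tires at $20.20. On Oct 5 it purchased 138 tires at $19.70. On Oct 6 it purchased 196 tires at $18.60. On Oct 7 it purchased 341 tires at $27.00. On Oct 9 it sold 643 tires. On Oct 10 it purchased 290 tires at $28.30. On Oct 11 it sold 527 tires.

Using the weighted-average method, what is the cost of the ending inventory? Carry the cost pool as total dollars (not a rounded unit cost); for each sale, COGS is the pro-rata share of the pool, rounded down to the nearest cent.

After Oct 1: 210 on hand, pool $3,580.50 (≈ $17.0500 each)
After Oct 2: 600 on hand, pool $11,068.50 (≈ $18.4475 each)
Oct 3, sell 385: 385/600 × $11,068.50 → $7,102.28
After Oct 4: 473 on hand, pool $9,177.82 (≈ $19.4034 each)
After Oct 5: 611 on hand, pool $11,896.42 (≈ $19.4704 each)
After Oct 6: 807 on hand, pool $15,542.02 (≈ $19.2590 each)
After Oct 7: 1148 on hand, pool $24,749.02 (≈ $21.5584 each)
Oct 9, sell 643: 643/1148 × $24,749.02 → $13,862.03
After Oct 10: 795 on hand, pool $19,093.99 (≈ $24.0176 each)
Oct 11, sell 527: 527/795 × $19,093.99 → $12,657.27
Total COGS = $7,102.28 + $13,862.03 + $12,657.27 = $33,621.58
Ending inventory (cost pool remaining) = $6,436.72

Ending inventory = $6,436.72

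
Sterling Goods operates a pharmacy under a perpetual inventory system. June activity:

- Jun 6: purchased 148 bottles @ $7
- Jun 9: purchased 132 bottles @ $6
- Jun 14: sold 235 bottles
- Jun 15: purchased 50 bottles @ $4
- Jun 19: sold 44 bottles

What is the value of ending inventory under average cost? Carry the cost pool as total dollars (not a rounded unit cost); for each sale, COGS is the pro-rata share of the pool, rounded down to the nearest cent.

After Jun 6: 148 on hand, pool $1,036.00 (≈ $7.0000 each)
After Jun 9: 280 on hand, pool $1,828.00 (≈ $6.5286 each)
Jun 14, sell 235: 235/280 × $1,828.00 → $1,534.21
After Jun 15: 95 on hand, pool $493.79 (≈ $5.1978 each)
Jun 19, sell 44: 44/95 × $493.79 → $228.70
Total COGS = $1,534.21 + $228.70 = $1,762.91
Ending inventory (cost pool remaining) = $265.09

Ending inventory = $265.09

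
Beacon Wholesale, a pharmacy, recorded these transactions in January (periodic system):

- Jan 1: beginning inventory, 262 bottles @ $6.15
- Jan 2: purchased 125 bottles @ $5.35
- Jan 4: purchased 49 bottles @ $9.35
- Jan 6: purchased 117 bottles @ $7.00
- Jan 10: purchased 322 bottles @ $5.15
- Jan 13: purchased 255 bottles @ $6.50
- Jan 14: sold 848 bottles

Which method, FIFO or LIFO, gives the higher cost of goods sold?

LIFO

FIFO COGS: 262 @ $6.15 + 125 @ $5.35 + 49 @ $9.35 + 117 @ $7.00 + 295 @ $5.15 = $5,076.45
LIFO COGS: 255 @ $6.50 + 322 @ $5.15 + 117 @ $7.00 + 49 @ $9.35 + 105 @ $5.35 = $5,154.70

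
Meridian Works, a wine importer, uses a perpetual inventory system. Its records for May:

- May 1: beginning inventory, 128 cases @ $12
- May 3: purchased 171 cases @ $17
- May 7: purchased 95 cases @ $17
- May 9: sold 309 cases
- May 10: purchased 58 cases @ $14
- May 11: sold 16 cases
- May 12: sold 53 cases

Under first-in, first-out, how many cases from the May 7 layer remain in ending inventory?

May 9, 309 sold [FIFO — oldest first]: 128 @ $12 + 171 @ $17 + 10 @ $17 = $4,613
May 11, 16 sold [FIFO — oldest first]: 16 @ $17 = $272
May 12, 53 sold [FIFO — oldest first]: 53 @ $17 = $901
Total COGS = $4,613 + $272 + $901 = $5,786
Ending inventory: 16 @ $17 + 58 @ $14 = $1,084

16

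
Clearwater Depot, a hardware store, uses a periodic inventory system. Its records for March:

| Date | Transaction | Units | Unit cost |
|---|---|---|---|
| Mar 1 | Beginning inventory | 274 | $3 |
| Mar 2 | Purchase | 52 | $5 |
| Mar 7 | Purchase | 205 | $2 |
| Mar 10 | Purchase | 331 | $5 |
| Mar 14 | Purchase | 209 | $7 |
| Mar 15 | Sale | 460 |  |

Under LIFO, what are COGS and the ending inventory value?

COGS = $2,718; ending inventory = $1,892

Mar 15, 460 sold [LIFO — newest first]: 209 @ $7 + 251 @ $5 = $2,718
Ending inventory: 274 @ $3 + 52 @ $5 + 205 @ $2 + 80 @ $5 = $1,892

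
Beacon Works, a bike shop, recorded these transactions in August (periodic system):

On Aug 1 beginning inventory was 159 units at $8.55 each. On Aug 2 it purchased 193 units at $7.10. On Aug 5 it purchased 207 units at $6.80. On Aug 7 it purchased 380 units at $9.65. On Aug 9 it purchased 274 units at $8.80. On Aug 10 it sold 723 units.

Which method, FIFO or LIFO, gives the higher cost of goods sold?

FIFO COGS: 159 @ $8.55 + 193 @ $7.10 + 207 @ $6.80 + 164 @ $9.65 = $5,719.95
LIFO COGS: 274 @ $8.80 + 380 @ $9.65 + 69 @ $6.80 = $6,547.40

LIFO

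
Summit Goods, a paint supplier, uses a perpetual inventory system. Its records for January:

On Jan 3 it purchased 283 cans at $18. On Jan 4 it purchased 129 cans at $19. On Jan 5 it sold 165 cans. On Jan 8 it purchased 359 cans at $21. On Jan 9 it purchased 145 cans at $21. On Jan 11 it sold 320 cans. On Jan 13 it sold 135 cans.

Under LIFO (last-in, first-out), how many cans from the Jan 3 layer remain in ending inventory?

247

Jan 5, 165 sold [LIFO — newest first]: 129 @ $19 + 36 @ $18 = $3,099
Jan 11, 320 sold [LIFO — newest first]: 145 @ $21 + 175 @ $21 = $6,720
Jan 13, 135 sold [LIFO — newest first]: 135 @ $21 = $2,835
Total COGS = $3,099 + $6,720 + $2,835 = $12,654
Ending inventory: 247 @ $18 + 49 @ $21 = $5,475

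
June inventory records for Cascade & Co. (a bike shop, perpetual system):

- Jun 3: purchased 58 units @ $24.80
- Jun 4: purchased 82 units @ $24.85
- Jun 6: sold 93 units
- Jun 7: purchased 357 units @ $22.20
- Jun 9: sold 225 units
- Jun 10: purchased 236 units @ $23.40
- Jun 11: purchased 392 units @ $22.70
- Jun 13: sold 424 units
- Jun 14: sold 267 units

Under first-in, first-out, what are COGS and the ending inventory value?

Jun 6, 93 sold [FIFO — oldest first]: 58 @ $24.80 + 35 @ $24.85 = $2,308.15
Jun 9, 225 sold [FIFO — oldest first]: 47 @ $24.85 + 178 @ $22.20 = $5,119.55
Jun 13, 424 sold [FIFO — oldest first]: 179 @ $22.20 + 236 @ $23.40 + 9 @ $22.70 = $9,700.50
Jun 14, 267 sold [FIFO — oldest first]: 267 @ $22.70 = $6,060.90
Total COGS = $2,308.15 + $5,119.55 + $9,700.50 + $6,060.90 = $23,189.10
Ending inventory: 116 @ $22.70 = $2,633.20
Check: goods available $25,822.30 = COGS $23,189.10 + ending $2,633.20

COGS = $23,189.10; ending inventory = $2,633.20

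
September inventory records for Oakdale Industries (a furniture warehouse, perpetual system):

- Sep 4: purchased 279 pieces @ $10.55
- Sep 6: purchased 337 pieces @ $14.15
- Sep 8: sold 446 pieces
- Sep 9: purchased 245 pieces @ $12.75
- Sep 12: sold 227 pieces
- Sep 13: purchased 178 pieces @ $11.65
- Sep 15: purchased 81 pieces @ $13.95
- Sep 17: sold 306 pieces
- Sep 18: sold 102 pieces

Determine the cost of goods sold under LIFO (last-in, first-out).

COGS = $13,627.95

Sep 8, 446 sold [LIFO — newest first]: 337 @ $14.15 + 109 @ $10.55 = $5,918.50
Sep 12, 227 sold [LIFO — newest first]: 227 @ $12.75 = $2,894.25
Sep 17, 306 sold [LIFO — newest first]: 81 @ $13.95 + 178 @ $11.65 + 18 @ $12.75 + 29 @ $10.55 = $3,739.10
Sep 18, 102 sold [LIFO — newest first]: 102 @ $10.55 = $1,076.10
Total COGS = $5,918.50 + $2,894.25 + $3,739.10 + $1,076.10 = $13,627.95
Ending inventory: 39 @ $10.55 = $411.45
Check: goods available $14,039.40 = COGS $13,627.95 + ending $411.45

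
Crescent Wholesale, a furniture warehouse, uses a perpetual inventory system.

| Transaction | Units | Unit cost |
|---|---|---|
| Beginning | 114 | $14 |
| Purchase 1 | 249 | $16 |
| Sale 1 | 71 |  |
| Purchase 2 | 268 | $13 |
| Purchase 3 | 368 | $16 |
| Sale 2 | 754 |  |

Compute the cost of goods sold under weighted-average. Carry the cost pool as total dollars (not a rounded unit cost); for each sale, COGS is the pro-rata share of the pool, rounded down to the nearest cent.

After Beginning: 114 on hand, pool $1,596.00 (≈ $14.0000 each)
After Purchase 1: 363 on hand, pool $5,580.00 (≈ $15.3719 each)
Sale 1, sell 71: 71/363 × $5,580.00 → $1,091.40
After Purchase 2: 560 on hand, pool $7,972.60 (≈ $14.2368 each)
After Purchase 3: 928 on hand, pool $13,860.60 (≈ $14.9360 each)
Sale 2, sell 754: 754/928 × $13,860.60 → $11,261.73
Total COGS = $1,091.40 + $11,261.73 = $12,353.13
Ending inventory (cost pool remaining) = $2,598.87
Check: goods available $14,952.00 = COGS $12,353.13 + ending $2,598.87

COGS = $12,353.13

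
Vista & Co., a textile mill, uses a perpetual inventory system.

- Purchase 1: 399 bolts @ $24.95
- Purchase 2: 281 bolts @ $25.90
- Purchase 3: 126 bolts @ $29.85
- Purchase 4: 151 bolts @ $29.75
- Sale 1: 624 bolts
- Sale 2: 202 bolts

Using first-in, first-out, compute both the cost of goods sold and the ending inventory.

Sale 1 (624) [FIFO — oldest first]: 399 @ $24.95 + 225 @ $25.90 = $15,782.55
Sale 2 (202) [FIFO — oldest first]: 56 @ $25.90 + 126 @ $29.85 + 20 @ $29.75 = $5,806.50
Total COGS = $15,782.55 + $5,806.50 = $21,589.05
Ending inventory: 131 @ $29.75 = $3,897.25
Check: goods available $25,486.30 = COGS $21,589.05 + ending $3,897.25

COGS = $21,589.05; ending inventory = $3,897.25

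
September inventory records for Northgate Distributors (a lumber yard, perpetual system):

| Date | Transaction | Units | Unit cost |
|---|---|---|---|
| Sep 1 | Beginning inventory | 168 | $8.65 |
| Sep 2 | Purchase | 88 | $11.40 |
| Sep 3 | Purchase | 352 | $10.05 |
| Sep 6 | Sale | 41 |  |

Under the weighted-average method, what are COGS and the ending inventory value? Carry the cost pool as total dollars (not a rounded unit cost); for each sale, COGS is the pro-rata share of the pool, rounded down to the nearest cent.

After Sep 1: 168 on hand, pool $1,453.20 (≈ $8.6500 each)
After Sep 2: 256 on hand, pool $2,456.40 (≈ $9.5953 each)
After Sep 3: 608 on hand, pool $5,994.00 (≈ $9.8586 each)
Sep 6, sell 41: 41/608 × $5,994.00 → $404.20
Ending inventory (cost pool remaining) = $5,589.80

COGS = $404.20; ending inventory = $5,589.80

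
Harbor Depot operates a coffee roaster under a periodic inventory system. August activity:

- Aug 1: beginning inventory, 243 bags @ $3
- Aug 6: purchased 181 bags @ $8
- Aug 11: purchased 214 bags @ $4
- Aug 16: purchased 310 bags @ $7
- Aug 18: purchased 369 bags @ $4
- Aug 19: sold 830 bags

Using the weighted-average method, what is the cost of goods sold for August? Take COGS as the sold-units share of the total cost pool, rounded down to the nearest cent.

Aug 19, sell 830: 830/1317 × $6,679.00 → $4,209.24
Ending inventory (cost pool remaining) = $2,469.76
Check: goods available $6,679.00 = COGS $4,209.24 + ending $2,469.76

COGS = $4,209.24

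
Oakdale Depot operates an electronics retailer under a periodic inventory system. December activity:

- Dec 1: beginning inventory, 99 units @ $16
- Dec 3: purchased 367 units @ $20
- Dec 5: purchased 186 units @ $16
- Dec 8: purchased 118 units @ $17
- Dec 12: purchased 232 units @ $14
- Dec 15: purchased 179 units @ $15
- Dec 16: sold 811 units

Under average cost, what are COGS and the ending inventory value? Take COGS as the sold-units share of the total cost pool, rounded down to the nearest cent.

COGS = $13,623.56; ending inventory = $6,215.44

Dec 16, sell 811: 811/1181 × $19,839.00 → $13,623.56
Ending inventory (cost pool remaining) = $6,215.44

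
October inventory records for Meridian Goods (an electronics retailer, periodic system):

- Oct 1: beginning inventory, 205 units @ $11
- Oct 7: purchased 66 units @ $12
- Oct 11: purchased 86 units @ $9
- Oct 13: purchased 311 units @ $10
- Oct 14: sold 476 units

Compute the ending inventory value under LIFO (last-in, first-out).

Oct 14, 476 sold [LIFO — newest first]: 311 @ $10 + 86 @ $9 + 66 @ $12 + 13 @ $11 = $4,819
Ending inventory: 192 @ $11 = $2,112
Check: goods available $6,931 = COGS $4,819 + ending $2,112

Ending inventory = $2,112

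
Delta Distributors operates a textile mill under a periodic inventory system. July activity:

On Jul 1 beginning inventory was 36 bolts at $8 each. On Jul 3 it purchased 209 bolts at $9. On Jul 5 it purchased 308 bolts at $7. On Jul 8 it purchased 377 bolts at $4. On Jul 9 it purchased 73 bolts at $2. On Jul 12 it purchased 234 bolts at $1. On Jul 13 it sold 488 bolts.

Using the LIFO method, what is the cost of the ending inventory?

Ending inventory = $5,109

Jul 13, 488 sold [LIFO — newest first]: 234 @ $1 + 73 @ $2 + 181 @ $4 = $1,104
Ending inventory: 36 @ $8 + 209 @ $9 + 308 @ $7 + 196 @ $4 = $5,109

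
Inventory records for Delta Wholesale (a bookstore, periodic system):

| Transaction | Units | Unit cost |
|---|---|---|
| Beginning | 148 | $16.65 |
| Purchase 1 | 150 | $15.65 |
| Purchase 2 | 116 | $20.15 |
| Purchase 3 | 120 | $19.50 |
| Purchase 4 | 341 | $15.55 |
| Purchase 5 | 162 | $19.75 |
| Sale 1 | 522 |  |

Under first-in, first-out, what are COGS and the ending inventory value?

Sale 1 (522) [FIFO — oldest first]: 148 @ $16.65 + 150 @ $15.65 + 116 @ $20.15 + 108 @ $19.50 = $9,255.10
Ending inventory: 12 @ $19.50 + 341 @ $15.55 + 162 @ $19.75 = $8,736.05
Check: goods available $17,991.15 = COGS $9,255.10 + ending $8,736.05

COGS = $9,255.10; ending inventory = $8,736.05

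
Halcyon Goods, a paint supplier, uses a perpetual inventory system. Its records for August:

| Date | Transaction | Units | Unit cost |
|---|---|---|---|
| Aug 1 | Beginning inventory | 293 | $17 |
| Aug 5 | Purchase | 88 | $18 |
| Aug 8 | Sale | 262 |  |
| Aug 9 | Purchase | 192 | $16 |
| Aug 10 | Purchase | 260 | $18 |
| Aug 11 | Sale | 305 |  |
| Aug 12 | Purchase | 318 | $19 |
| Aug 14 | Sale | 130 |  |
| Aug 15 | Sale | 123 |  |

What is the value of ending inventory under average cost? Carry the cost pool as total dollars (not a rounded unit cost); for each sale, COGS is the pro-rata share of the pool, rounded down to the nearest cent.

Ending inventory = $6,012.70

After Aug 1: 293 on hand, pool $4,981.00 (≈ $17.0000 each)
After Aug 5: 381 on hand, pool $6,565.00 (≈ $17.2310 each)
Aug 8, sell 262: 262/381 × $6,565.00 → $4,514.51
After Aug 9: 311 on hand, pool $5,122.49 (≈ $16.4710 each)
After Aug 10: 571 on hand, pool $9,802.49 (≈ $17.1672 each)
Aug 11, sell 305: 305/571 × $9,802.49 → $5,236.00
After Aug 12: 584 on hand, pool $10,608.49 (≈ $18.1652 each)
Aug 14, sell 130: 130/584 × $10,608.49 → $2,361.47
Aug 15, sell 123: 123/454 × $8,247.02 → $2,234.32
Total COGS = $4,514.51 + $5,236.00 + $2,361.47 + $2,234.32 = $14,346.30
Ending inventory (cost pool remaining) = $6,012.70
Check: goods available $20,359.00 = COGS $14,346.30 + ending $6,012.70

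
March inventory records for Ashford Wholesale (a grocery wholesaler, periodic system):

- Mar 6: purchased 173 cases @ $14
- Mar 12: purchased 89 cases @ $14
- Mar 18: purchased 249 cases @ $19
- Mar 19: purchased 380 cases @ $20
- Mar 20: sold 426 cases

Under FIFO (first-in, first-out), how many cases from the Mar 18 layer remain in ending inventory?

85

Mar 20, 426 sold [FIFO — oldest first]: 173 @ $14 + 89 @ $14 + 164 @ $19 = $6,784
Ending inventory: 85 @ $19 + 380 @ $20 = $9,215
Check: goods available $15,999 = COGS $6,784 + ending $9,215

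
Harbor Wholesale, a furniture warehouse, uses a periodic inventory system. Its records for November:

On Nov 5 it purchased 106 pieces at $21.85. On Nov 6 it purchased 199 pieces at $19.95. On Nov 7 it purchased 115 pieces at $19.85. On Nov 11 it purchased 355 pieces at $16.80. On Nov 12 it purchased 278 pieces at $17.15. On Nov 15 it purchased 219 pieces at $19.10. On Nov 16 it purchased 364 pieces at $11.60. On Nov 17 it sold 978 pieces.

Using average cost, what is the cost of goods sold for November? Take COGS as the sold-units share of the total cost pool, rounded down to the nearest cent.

COGS = $16,562.57

Nov 17, sell 978: 978/1636 × $27,705.90 → $16,562.57
Ending inventory (cost pool remaining) = $11,143.33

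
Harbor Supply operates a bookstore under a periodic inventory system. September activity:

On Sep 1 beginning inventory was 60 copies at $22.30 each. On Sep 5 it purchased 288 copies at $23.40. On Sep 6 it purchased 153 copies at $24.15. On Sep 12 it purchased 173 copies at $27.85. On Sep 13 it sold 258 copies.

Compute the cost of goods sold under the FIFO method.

COGS = $5,971.20

Sep 13, 258 sold [FIFO — oldest first]: 60 @ $22.30 + 198 @ $23.40 = $5,971.20
Ending inventory: 90 @ $23.40 + 153 @ $24.15 + 173 @ $27.85 = $10,619.00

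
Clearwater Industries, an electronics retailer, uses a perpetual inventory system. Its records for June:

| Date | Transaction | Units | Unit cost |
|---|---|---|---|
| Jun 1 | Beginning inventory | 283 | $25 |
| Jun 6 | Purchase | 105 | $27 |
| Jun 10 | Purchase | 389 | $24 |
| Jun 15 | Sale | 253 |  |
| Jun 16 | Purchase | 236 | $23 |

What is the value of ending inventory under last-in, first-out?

Ending inventory = $18,602

Jun 15, 253 sold [LIFO — newest first]: 253 @ $24 = $6,072
Ending inventory: 283 @ $25 + 105 @ $27 + 136 @ $24 + 236 @ $23 = $18,602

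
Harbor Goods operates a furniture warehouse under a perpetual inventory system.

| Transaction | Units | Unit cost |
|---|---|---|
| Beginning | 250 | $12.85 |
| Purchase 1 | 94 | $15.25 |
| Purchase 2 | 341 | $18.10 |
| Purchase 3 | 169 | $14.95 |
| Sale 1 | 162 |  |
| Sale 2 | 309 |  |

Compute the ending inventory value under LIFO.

Sale 1 (162) [LIFO — newest first]: 162 @ $14.95 = $2,421.90
Sale 2 (309) [LIFO — newest first]: 7 @ $14.95 + 302 @ $18.10 = $5,570.85
Total COGS = $2,421.90 + $5,570.85 = $7,992.75
Ending inventory: 250 @ $12.85 + 94 @ $15.25 + 39 @ $18.10 = $5,351.90
Check: goods available $13,344.65 = COGS $7,992.75 + ending $5,351.90

Ending inventory = $5,351.90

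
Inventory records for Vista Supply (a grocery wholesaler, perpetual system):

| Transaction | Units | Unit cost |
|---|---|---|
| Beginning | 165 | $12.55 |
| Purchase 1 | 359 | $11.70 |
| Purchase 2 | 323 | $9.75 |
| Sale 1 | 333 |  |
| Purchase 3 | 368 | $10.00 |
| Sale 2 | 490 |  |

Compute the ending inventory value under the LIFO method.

Sale 1 (333) [LIFO — newest first]: 323 @ $9.75 + 10 @ $11.70 = $3,266.25
Sale 2 (490) [LIFO — newest first]: 368 @ $10.00 + 122 @ $11.70 = $5,107.40
Total COGS = $3,266.25 + $5,107.40 = $8,373.65
Ending inventory: 165 @ $12.55 + 227 @ $11.70 = $4,726.65
Check: goods available $13,100.30 = COGS $8,373.65 + ending $4,726.65

Ending inventory = $4,726.65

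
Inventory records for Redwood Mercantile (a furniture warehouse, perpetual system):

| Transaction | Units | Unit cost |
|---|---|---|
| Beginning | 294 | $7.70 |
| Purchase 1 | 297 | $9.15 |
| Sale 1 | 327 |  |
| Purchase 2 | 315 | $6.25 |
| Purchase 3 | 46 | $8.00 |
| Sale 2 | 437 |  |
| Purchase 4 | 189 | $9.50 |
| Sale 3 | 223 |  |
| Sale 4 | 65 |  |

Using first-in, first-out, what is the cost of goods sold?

Sale 1 (327) [FIFO — oldest first]: 294 @ $7.70 + 33 @ $9.15 = $2,565.75
Sale 2 (437) [FIFO — oldest first]: 264 @ $9.15 + 173 @ $6.25 = $3,496.85
Sale 3 (223) [FIFO — oldest first]: 142 @ $6.25 + 46 @ $8.00 + 35 @ $9.50 = $1,588.00
Sale 4 (65) [FIFO — oldest first]: 65 @ $9.50 = $617.50
Total COGS = $2,565.75 + $3,496.85 + $1,588.00 + $617.50 = $8,268.10
Ending inventory: 89 @ $9.50 = $845.50
Check: goods available $9,113.60 = COGS $8,268.10 + ending $845.50

COGS = $8,268.10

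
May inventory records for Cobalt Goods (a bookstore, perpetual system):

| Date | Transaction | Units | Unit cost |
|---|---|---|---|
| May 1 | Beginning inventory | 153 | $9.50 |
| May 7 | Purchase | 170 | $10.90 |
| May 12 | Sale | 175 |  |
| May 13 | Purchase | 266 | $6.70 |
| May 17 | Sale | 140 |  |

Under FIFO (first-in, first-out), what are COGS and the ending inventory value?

May 12, 175 sold [FIFO — oldest first]: 153 @ $9.50 + 22 @ $10.90 = $1,693.30
May 17, 140 sold [FIFO — oldest first]: 140 @ $10.90 = $1,526.00
Total COGS = $1,693.30 + $1,526.00 = $3,219.30
Ending inventory: 8 @ $10.90 + 266 @ $6.70 = $1,869.40

COGS = $3,219.30; ending inventory = $1,869.40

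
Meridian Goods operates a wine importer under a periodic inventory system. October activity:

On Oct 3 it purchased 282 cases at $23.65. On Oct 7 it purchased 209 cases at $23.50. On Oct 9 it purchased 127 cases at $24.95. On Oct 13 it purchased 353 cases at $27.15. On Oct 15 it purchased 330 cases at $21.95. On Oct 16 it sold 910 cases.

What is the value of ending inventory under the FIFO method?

Oct 16, 910 sold [FIFO — oldest first]: 282 @ $23.65 + 209 @ $23.50 + 127 @ $24.95 + 292 @ $27.15 = $22,677.25
Ending inventory: 61 @ $27.15 + 330 @ $21.95 = $8,899.65
Check: goods available $31,576.90 = COGS $22,677.25 + ending $8,899.65

Ending inventory = $8,899.65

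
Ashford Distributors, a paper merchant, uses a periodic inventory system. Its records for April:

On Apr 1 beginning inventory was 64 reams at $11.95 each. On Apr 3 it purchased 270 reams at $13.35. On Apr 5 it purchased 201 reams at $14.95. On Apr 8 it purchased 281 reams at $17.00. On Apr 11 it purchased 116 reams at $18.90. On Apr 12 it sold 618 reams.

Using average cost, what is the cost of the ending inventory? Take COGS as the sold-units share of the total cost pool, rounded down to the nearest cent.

Ending inventory = $4,832.52

Apr 12, sell 618: 618/932 × $14,343.65 → $9,511.13
Ending inventory (cost pool remaining) = $4,832.52
Check: goods available $14,343.65 = COGS $9,511.13 + ending $4,832.52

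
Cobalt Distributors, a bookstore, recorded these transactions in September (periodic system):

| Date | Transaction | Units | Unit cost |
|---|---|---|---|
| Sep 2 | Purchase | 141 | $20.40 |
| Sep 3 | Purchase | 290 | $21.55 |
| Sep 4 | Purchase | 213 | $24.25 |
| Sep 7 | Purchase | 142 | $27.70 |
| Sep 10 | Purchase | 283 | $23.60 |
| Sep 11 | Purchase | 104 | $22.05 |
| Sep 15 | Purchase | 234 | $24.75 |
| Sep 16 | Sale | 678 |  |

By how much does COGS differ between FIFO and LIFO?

FIFO COGS: 141 @ $20.40 + 290 @ $21.55 + 213 @ $24.25 + 34 @ $27.70 = $15,232.95
LIFO COGS: 234 @ $24.75 + 104 @ $22.05 + 283 @ $23.60 + 57 @ $27.70 = $16,342.40
Difference = |$15,232.95 − $16,342.40| = $1,109.45

$1,109.45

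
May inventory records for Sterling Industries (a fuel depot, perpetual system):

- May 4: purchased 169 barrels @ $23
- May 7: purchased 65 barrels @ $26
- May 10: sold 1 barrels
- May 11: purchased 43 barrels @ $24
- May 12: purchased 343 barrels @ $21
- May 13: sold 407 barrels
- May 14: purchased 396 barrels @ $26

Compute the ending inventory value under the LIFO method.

May 10, 1 sold [LIFO — newest first]: 1 @ $26 = $26
May 13, 407 sold [LIFO — newest first]: 343 @ $21 + 43 @ $24 + 21 @ $26 = $8,781
Total COGS = $26 + $8,781 = $8,807
Ending inventory: 169 @ $23 + 43 @ $26 + 396 @ $26 = $15,301

Ending inventory = $15,301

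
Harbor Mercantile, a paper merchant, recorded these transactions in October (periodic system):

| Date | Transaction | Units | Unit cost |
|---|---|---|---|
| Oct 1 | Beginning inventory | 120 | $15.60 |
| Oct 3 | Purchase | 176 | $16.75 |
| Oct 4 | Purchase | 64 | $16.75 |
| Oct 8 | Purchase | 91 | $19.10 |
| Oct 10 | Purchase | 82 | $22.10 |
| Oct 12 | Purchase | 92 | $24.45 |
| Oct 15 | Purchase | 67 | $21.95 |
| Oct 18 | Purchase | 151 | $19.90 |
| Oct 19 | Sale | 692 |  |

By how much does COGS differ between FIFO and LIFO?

$613.65

FIFO COGS: 120 @ $15.60 + 176 @ $16.75 + 64 @ $16.75 + 91 @ $19.10 + 82 @ $22.10 + 92 @ $24.45 + 67 @ $21.95 = $13,162.35
LIFO COGS: 151 @ $19.90 + 67 @ $21.95 + 92 @ $24.45 + 82 @ $22.10 + 91 @ $19.10 + 64 @ $16.75 + 145 @ $16.75 = $13,776.00
Difference = |$13,162.35 − $13,776.00| = $613.65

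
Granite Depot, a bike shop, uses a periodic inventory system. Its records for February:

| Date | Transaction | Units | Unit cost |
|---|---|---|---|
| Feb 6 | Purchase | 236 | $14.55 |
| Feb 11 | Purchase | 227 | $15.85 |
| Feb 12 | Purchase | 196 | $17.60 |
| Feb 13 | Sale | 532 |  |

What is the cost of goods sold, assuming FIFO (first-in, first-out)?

Feb 13, 532 sold [FIFO — oldest first]: 236 @ $14.55 + 227 @ $15.85 + 69 @ $17.60 = $8,246.15
Ending inventory: 127 @ $17.60 = $2,235.20

COGS = $8,246.15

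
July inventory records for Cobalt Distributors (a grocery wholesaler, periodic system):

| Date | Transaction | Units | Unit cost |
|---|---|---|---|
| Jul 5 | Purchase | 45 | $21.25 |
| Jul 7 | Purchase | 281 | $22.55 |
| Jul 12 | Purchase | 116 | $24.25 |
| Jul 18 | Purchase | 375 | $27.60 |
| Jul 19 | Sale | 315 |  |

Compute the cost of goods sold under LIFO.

Jul 19, 315 sold [LIFO — newest first]: 315 @ $27.60 = $8,694.00
Ending inventory: 45 @ $21.25 + 281 @ $22.55 + 116 @ $24.25 + 60 @ $27.60 = $11,761.80
Check: goods available $20,455.80 = COGS $8,694.00 + ending $11,761.80

COGS = $8,694.00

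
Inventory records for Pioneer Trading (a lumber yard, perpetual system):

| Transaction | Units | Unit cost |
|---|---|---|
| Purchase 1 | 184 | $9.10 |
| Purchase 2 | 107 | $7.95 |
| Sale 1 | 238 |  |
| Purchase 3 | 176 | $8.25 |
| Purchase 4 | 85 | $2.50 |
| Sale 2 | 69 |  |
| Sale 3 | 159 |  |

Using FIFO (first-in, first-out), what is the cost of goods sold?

COGS = $3,968.80

Sale 1 (238) [FIFO — oldest first]: 184 @ $9.10 + 54 @ $7.95 = $2,103.70
Sale 2 (69) [FIFO — oldest first]: 53 @ $7.95 + 16 @ $8.25 = $553.35
Sale 3 (159) [FIFO — oldest first]: 159 @ $8.25 = $1,311.75
Total COGS = $2,103.70 + $553.35 + $1,311.75 = $3,968.80
Ending inventory: 1 @ $8.25 + 85 @ $2.50 = $220.75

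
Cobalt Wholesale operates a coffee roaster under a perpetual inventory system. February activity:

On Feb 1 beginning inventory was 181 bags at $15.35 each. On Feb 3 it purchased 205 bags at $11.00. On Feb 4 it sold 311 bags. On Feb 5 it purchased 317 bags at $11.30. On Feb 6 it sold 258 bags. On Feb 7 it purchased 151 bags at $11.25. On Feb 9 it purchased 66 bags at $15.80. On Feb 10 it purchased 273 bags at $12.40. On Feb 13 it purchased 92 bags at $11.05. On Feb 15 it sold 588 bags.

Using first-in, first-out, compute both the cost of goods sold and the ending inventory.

Feb 4, 311 sold [FIFO — oldest first]: 181 @ $15.35 + 130 @ $11.00 = $4,208.35
Feb 6, 258 sold [FIFO — oldest first]: 75 @ $11.00 + 183 @ $11.30 = $2,892.90
Feb 15, 588 sold [FIFO — oldest first]: 134 @ $11.30 + 151 @ $11.25 + 66 @ $15.80 + 237 @ $12.40 = $7,194.55
Total COGS = $4,208.35 + $2,892.90 + $7,194.55 = $14,295.80
Ending inventory: 36 @ $12.40 + 92 @ $11.05 = $1,463.00

COGS = $14,295.80; ending inventory = $1,463.00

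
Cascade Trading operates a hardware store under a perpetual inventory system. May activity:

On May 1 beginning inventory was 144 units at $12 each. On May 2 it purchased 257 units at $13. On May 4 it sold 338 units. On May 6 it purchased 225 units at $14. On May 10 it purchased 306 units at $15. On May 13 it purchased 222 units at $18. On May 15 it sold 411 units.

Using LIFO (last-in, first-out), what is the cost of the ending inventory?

May 4, 338 sold [LIFO — newest first]: 257 @ $13 + 81 @ $12 = $4,313
May 15, 411 sold [LIFO — newest first]: 222 @ $18 + 189 @ $15 = $6,831
Total COGS = $4,313 + $6,831 = $11,144
Ending inventory: 63 @ $12 + 225 @ $14 + 117 @ $15 = $5,661

Ending inventory = $5,661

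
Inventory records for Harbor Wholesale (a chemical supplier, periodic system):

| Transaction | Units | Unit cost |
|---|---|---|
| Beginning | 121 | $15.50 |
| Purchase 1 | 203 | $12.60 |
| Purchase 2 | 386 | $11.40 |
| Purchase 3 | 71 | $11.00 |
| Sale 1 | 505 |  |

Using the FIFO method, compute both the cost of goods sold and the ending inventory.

COGS = $6,496.70; ending inventory = $3,118.00

Sale 1 (505) [FIFO — oldest first]: 121 @ $15.50 + 203 @ $12.60 + 181 @ $11.40 = $6,496.70
Ending inventory: 205 @ $11.40 + 71 @ $11.00 = $3,118.00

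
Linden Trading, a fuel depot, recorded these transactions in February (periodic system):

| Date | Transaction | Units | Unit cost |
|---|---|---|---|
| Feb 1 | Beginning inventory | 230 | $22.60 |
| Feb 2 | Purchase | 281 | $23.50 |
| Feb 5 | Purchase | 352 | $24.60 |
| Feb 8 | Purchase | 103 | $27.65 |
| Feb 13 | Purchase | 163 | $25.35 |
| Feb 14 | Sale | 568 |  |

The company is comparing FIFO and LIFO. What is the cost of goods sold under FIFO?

FIFO COGS: 230 @ $22.60 + 281 @ $23.50 + 57 @ $24.60 = $13,203.70
LIFO COGS: 163 @ $25.35 + 103 @ $27.65 + 302 @ $24.60 = $14,409.20

COGS = $13,203.70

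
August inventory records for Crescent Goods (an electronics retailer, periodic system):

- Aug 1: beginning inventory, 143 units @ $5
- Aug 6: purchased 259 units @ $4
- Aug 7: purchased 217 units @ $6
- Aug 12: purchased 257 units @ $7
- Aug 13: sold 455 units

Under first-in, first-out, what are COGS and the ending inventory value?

COGS = $2,069; ending inventory = $2,783

Aug 13, 455 sold [FIFO — oldest first]: 143 @ $5 + 259 @ $4 + 53 @ $6 = $2,069
Ending inventory: 164 @ $6 + 257 @ $7 = $2,783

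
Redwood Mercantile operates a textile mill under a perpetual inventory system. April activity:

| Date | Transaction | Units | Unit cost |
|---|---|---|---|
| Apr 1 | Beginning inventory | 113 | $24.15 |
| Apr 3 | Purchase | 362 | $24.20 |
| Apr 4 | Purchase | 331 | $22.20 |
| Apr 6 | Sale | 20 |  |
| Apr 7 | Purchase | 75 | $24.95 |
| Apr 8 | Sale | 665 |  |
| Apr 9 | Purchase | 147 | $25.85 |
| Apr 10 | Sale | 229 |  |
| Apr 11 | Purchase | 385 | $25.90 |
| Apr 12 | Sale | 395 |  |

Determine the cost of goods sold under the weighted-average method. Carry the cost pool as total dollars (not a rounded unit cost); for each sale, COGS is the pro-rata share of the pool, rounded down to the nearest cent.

COGS = $31,819.61

After Apr 1: 113 on hand, pool $2,728.95 (≈ $24.1500 each)
After Apr 3: 475 on hand, pool $11,489.35 (≈ $24.1881 each)
After Apr 4: 806 on hand, pool $18,837.55 (≈ $23.3717 each)
Apr 6, sell 20: 20/806 × $18,837.55 → $467.43
After Apr 7: 861 on hand, pool $20,241.37 (≈ $23.5091 each)
Apr 8, sell 665: 665/861 × $20,241.37 → $15,633.57
After Apr 9: 343 on hand, pool $8,407.75 (≈ $24.5124 each)
Apr 10, sell 229: 229/343 × $8,407.75 → $5,613.33
After Apr 11: 499 on hand, pool $12,765.92 (≈ $25.5830 each)
Apr 12, sell 395: 395/499 × $12,765.92 → $10,105.28
Total COGS = $467.43 + $15,633.57 + $5,613.33 + $10,105.28 = $31,819.61
Ending inventory (cost pool remaining) = $2,660.64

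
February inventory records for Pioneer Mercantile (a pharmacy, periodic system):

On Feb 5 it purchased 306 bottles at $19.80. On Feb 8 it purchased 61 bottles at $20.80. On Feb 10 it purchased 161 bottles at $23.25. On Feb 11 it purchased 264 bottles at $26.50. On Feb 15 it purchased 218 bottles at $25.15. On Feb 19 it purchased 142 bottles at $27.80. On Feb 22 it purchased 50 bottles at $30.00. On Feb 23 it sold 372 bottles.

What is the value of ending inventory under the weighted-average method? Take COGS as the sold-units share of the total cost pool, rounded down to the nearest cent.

Ending inventory = $20,023.00

Feb 23, sell 372: 372/1202 × $28,997.15 → $8,974.15
Ending inventory (cost pool remaining) = $20,023.00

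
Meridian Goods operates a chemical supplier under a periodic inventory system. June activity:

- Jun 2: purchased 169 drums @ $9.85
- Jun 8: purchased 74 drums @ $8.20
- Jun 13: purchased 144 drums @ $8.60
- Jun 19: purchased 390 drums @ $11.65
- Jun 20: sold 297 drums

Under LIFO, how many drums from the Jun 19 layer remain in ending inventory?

Jun 20, 297 sold [LIFO — newest first]: 297 @ $11.65 = $3,460.05
Ending inventory: 169 @ $9.85 + 74 @ $8.20 + 144 @ $8.60 + 93 @ $11.65 = $4,593.30

93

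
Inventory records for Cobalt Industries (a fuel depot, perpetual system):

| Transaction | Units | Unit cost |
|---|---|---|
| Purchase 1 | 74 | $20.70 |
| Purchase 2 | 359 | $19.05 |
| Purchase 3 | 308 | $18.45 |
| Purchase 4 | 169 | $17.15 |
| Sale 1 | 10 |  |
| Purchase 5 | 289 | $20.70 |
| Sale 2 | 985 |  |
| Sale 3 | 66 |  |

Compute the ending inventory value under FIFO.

Sale 1 (10) [FIFO — oldest first]: 10 @ $20.70 = $207.00
Sale 2 (985) [FIFO — oldest first]: 64 @ $20.70 + 359 @ $19.05 + 308 @ $18.45 + 169 @ $17.15 + 85 @ $20.70 = $18,504.20
Sale 3 (66) [FIFO — oldest first]: 66 @ $20.70 = $1,366.20
Total COGS = $207.00 + $18,504.20 + $1,366.20 = $20,077.40
Ending inventory: 138 @ $20.70 = $2,856.60
Check: goods available $22,934.00 = COGS $20,077.40 + ending $2,856.60

Ending inventory = $2,856.60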